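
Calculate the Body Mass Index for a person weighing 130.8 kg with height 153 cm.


BMI = weight / height^2
height = 153 cm = 1.53 m
BMI = 130.8 / 1.53^2
BMI = 55.88 kg/m^2


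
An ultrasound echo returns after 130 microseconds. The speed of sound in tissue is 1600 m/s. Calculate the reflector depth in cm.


depth = c * t / 2
t = 130 us = 1.3000e-04 s
depth = 1600 * 1.3000e-04 / 2
depth = 0.104 m = 10.4 cm


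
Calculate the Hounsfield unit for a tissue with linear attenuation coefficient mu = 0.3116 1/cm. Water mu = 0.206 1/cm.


HU = ((mu_tissue - mu_water) / mu_water) * 1000
HU = ((0.3116 - 0.206) / 0.206) * 1000
HU = 512.6


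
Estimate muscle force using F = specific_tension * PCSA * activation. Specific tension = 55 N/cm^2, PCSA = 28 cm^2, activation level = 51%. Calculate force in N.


F = sigma * PCSA * activation
F = 55 * 28 * 0.51
F = 785.4 N


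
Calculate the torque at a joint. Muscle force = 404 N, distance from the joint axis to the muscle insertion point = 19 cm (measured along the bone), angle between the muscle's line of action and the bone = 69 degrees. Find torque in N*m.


Torque = F * d * sin(theta)   (moment arm = d*sin(theta))
d = 19 cm = 0.19 m
Torque = 404 * 0.19 * sin(69)
Torque = 71.66 N*m


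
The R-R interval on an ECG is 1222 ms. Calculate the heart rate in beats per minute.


HR = 60 / RR_interval(s)
RR = 1222 ms = 1.222 s
HR = 60 / 1.222 = 49.1 bpm


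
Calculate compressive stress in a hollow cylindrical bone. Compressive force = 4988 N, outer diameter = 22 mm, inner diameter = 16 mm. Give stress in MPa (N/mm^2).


A = pi*(r_o^2 - r_i^2)
r_o = 11 mm, r_i = 8 mm
A = 179.071 mm^2
sigma = F/A = 4988 / 179.071
sigma = 27.85 MPa


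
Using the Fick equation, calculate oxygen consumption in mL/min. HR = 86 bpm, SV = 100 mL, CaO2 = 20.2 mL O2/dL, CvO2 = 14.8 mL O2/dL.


CO = HR*SV = 86*100/1000 = 8.6 L/min
a-v O2 diff = 20.2 - 14.8 = 5.4 mL/dL
VO2 = CO * (CaO2-CvO2) * 10 dL/L
VO2 = 8.6 * 5.4 * 10
VO2 = 464.4 mL/min


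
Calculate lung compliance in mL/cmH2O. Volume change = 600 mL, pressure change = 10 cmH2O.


C = dV / dP
C = 600 / 10
C = 60 mL/cmH2O


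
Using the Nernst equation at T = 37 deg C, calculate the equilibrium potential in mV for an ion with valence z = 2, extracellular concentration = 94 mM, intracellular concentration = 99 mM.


E = (RT/(zF)) * ln(C_out/C_in)
T = 37 + 273.15 = 310.15 K
E = (8.314 * 310.15 / (2 * 96485)) * ln(94/99)
E = -0.6925 mV


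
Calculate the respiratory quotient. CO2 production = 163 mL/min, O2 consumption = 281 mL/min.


RQ = VCO2 / VO2
RQ = 163 / 281
RQ = 0.5801


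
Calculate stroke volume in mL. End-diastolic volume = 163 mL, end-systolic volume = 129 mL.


SV = EDV - ESV
SV = 163 - 129
SV = 34 mL


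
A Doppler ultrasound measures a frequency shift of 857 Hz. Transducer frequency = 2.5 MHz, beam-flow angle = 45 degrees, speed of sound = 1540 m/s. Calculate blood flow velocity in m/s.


v = fd * c / (2 * f0 * cos(theta))
v = 857 * 1540 / (2 * 2.5000e+06 * cos(45))
v = 0.3733 m/s


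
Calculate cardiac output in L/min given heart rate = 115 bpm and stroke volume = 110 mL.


CO = HR * SV
CO = 115 * 110 / 1000
CO = 12.65 L/min


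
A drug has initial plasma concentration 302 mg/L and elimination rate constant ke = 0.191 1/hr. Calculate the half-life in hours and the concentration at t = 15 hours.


t_half = ln(2) / ke = 0.693147 / 0.191 = 3.629 hr
C(t) = C0 * exp(-ke*t) = 302 * exp(-0.191*15)
C(15) = 17.21 mg/L


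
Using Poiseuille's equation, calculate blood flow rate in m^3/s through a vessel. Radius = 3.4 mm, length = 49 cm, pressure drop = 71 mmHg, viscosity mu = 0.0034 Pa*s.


Q = pi*r^4*dP / (8*mu*L)
r = 0.0034 m, L = 0.49 m
dP = 71 mmHg = 9465.862 Pa
Q = 2.9817e-04 m^3/s


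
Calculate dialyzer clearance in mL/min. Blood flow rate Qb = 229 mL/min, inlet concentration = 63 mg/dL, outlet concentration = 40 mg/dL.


K = Qb * (Cb_in - Cb_out) / Cb_in
K = 229 * (63 - 40) / 63
K = 83.6 mL/min


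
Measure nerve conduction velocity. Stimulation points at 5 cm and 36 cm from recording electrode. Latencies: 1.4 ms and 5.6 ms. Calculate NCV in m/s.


Distance = (36 - 5) / 100 = 0.31 m
dt = (5.6 - 1.4) / 1000 = 0.0042 s
NCV = dist / dt = 73.81 m/s


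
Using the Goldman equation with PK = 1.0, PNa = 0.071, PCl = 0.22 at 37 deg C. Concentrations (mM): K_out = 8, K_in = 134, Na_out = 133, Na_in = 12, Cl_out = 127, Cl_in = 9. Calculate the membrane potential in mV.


Vm = (RT/F)*ln((PK*Ko + PNa*Nao + PCl*Cli)/(PK*Ki + PNa*Nai + PCl*Clo))
Numer = 19.423, Denom = 162.792
Vm = -56.82 mV


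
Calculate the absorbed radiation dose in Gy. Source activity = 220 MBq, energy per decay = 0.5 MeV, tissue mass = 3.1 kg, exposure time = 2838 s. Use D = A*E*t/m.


A = 220 MBq = 2.2000e+08 Bq
E = 0.5 MeV = 8.01e-14 J
D = A*E*t/m = 2.2000e+08*8.01e-14*2838/3.1
D = 0.01613 Gy


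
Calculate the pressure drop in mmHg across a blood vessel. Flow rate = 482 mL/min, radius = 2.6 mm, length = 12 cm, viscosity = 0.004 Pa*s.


dP = 8*mu*L*Q / (pi*r^4)
Q = 482 mL/min = 8.03333e-06 m^3/s
dP = 214.874 Pa = 214.874 / 133.322 mmHg = 1.612 mmHg


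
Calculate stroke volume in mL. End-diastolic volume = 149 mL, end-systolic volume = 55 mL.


SV = EDV - ESV
SV = 149 - 55
SV = 94 mL


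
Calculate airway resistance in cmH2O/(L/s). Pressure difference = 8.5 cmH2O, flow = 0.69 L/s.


R = dP / flow
R = 8.5 / 0.69
R = 12.32 cmH2O/(L/s)


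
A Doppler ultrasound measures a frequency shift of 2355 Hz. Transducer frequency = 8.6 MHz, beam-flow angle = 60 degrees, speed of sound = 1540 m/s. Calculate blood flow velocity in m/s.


v = fd * c / (2 * f0 * cos(theta))
v = 2355 * 1540 / (2 * 8.6000e+06 * cos(60))
v = 0.4217 m/s


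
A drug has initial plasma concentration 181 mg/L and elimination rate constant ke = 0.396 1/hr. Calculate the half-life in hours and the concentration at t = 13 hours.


t_half = ln(2) / ke = 0.693147 / 0.396 = 1.75 hr
C(t) = C0 * exp(-ke*t) = 181 * exp(-0.396*13)
C(13) = 1.052 mg/L


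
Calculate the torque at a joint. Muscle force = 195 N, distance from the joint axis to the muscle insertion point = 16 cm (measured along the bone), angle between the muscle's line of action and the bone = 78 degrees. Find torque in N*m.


Torque = F * d * sin(theta)   (moment arm = d*sin(theta))
d = 16 cm = 0.16 m
Torque = 195 * 0.16 * sin(78)
Torque = 30.52 N*m


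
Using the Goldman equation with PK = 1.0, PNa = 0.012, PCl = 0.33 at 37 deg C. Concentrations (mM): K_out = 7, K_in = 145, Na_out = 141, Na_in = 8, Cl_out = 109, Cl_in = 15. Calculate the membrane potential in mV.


Vm = (RT/F)*ln((PK*Ko + PNa*Nao + PCl*Cli)/(PK*Ki + PNa*Nai + PCl*Clo))
Numer = 13.642, Denom = 181.066
Vm = -69.1 mV


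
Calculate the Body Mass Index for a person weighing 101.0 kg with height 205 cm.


BMI = weight / height^2
height = 205 cm = 2.05 m
BMI = 101.0 / 2.05^2
BMI = 24.03 kg/m^2


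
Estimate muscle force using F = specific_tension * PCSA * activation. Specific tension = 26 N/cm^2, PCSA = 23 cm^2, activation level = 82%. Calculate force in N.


F = sigma * PCSA * activation
F = 26 * 23 * 0.82
F = 490.4 N


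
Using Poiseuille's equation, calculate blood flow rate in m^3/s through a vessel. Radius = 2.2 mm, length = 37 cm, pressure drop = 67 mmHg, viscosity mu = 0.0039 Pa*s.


Q = pi*r^4*dP / (8*mu*L)
r = 0.0022 m, L = 0.37 m
dP = 67 mmHg = 8932.574 Pa
Q = 5.6946e-05 m^3/s


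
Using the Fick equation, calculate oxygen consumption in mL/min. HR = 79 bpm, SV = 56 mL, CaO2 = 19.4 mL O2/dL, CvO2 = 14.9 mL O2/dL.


CO = HR*SV = 79*56/1000 = 4.424 L/min
a-v O2 diff = 19.4 - 14.9 = 4.5 mL/dL
VO2 = CO * (CaO2-CvO2) * 10 dL/L
VO2 = 4.424 * 4.5 * 10
VO2 = 199.1 mL/min


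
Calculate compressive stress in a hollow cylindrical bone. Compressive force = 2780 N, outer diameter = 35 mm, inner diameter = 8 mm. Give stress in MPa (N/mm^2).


A = pi*(r_o^2 - r_i^2)
r_o = 17.5 mm, r_i = 4 mm
A = 911.847 mm^2
sigma = F/A = 2780 / 911.847
sigma = 3.049 MPa


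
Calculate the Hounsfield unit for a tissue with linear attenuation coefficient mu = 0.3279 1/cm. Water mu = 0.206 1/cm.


HU = ((mu_tissue - mu_water) / mu_water) * 1000
HU = ((0.3279 - 0.206) / 0.206) * 1000
HU = 591.7


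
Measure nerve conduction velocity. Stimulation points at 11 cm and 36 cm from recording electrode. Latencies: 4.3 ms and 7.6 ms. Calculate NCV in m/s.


Distance = (36 - 11) / 100 = 0.25 m
dt = (7.6 - 4.3) / 1000 = 0.0033 s
NCV = dist / dt = 75.76 m/s


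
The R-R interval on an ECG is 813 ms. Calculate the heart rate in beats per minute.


HR = 60 / RR_interval(s)
RR = 813 ms = 0.813 s
HR = 60 / 0.813 = 73.8 bpm


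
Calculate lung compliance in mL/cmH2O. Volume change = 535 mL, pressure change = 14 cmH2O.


C = dV / dP
C = 535 / 14
C = 38.21 mL/cmH2O


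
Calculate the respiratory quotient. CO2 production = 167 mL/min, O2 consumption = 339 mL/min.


RQ = VCO2 / VO2
RQ = 167 / 339
RQ = 0.4926


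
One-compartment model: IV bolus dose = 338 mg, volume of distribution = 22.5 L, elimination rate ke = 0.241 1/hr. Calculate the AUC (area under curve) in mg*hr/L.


C0 = Dose/Vd = 338/22.5 = 15.0222 mg/L
AUC = C0/ke = 15.0222/0.241
AUC = 62.33 mg*hr/L


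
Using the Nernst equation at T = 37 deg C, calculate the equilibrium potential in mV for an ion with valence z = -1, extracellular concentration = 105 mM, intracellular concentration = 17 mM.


E = (RT/(zF)) * ln(C_out/C_in)
T = 37 + 273.15 = 310.15 K
E = (8.314 * 310.15 / (-1 * 96485)) * ln(105/17)
E = -48.66 mV


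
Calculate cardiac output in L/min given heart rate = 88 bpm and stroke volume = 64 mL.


CO = HR * SV
CO = 88 * 64 / 1000
CO = 5.632 L/min


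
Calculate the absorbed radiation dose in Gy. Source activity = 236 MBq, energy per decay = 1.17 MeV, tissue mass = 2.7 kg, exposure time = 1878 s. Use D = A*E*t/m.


A = 236 MBq = 2.3600e+08 Bq
E = 1.17 MeV = 1.87434e-13 J
D = A*E*t/m = 2.3600e+08*1.87434e-13*1878/2.7
D = 0.03077 Gy


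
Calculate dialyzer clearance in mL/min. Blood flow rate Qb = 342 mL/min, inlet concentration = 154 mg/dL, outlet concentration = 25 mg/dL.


K = Qb * (Cb_in - Cb_out) / Cb_in
K = 342 * (154 - 25) / 154
K = 286.5 mL/min


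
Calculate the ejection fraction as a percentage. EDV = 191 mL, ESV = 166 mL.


SV = EDV - ESV = 191 - 166 = 25 mL
EF = SV/EDV * 100 = 25/191 * 100
EF = 13.09%


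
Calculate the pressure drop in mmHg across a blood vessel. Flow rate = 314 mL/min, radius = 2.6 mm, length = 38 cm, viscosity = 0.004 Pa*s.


dP = 8*mu*L*Q / (pi*r^4)
Q = 314 mL/min = 5.23333e-06 m^3/s
dP = 443.27 Pa = 443.27 / 133.322 mmHg = 3.325 mmHg


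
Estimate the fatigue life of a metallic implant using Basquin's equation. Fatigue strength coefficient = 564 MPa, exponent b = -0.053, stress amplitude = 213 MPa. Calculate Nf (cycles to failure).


sigma_a = sigma_f' * (2Nf)^b
2Nf = (sigma_a/sigma_f')^(1/b)
2Nf = (213/564)^(1/-0.053)
2Nf = 95331375
Nf = 4.7666e+07


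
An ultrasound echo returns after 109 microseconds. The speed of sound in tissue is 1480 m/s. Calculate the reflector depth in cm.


depth = c * t / 2
t = 109 us = 1.0900e-04 s
depth = 1480 * 1.0900e-04 / 2
depth = 0.08066 m = 8.066 cm


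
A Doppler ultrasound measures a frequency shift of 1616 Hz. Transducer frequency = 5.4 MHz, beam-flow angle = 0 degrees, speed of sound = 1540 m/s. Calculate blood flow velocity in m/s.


v = fd * c / (2 * f0 * cos(theta))
v = 1616 * 1540 / (2 * 5.4000e+06 * cos(0))
v = 0.2304 m/s


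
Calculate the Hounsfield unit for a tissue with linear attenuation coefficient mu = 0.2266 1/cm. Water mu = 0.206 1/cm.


HU = ((mu_tissue - mu_water) / mu_water) * 1000
HU = ((0.2266 - 0.206) / 0.206) * 1000
HU = 100


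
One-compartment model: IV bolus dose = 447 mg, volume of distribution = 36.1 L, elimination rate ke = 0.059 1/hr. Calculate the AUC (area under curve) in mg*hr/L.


C0 = Dose/Vd = 447/36.1 = 12.3823 mg/L
AUC = C0/ke = 12.3823/0.059
AUC = 209.9 mg*hr/L


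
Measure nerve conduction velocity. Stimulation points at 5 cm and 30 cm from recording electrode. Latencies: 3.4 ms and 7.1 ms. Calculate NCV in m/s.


Distance = (30 - 5) / 100 = 0.25 m
dt = (7.1 - 3.4) / 1000 = 0.0037 s
NCV = dist / dt = 67.57 m/s


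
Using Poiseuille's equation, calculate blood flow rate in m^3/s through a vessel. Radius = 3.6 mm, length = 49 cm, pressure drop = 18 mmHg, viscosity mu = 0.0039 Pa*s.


Q = pi*r^4*dP / (8*mu*L)
r = 0.0036 m, L = 0.49 m
dP = 18 mmHg = 2399.796 Pa
Q = 8.2829e-05 m^3/s


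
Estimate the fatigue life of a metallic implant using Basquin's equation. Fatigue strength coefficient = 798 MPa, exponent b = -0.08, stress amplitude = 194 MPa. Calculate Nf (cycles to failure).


sigma_a = sigma_f' * (2Nf)^b
2Nf = (sigma_a/sigma_f')^(1/b)
2Nf = (194/798)^(1/-0.08)
2Nf = 47589870
Nf = 2.3795e+07


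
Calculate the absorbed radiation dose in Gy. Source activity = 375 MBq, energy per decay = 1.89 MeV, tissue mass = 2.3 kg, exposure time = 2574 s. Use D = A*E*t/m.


A = 375 MBq = 3.7500e+08 Bq
E = 1.89 MeV = 3.02778e-13 J
D = A*E*t/m = 3.7500e+08*3.02778e-13*2574/2.3
D = 0.1271 Gy


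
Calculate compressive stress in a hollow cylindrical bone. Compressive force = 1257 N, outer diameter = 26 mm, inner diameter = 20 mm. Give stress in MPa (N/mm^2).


A = pi*(r_o^2 - r_i^2)
r_o = 13 mm, r_i = 10 mm
A = 216.77 mm^2
sigma = F/A = 1257 / 216.77
sigma = 5.799 MPa


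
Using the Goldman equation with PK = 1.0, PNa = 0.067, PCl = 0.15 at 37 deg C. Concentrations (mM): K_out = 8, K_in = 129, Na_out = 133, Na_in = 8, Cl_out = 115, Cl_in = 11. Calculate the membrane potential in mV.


Vm = (RT/F)*ln((PK*Ko + PNa*Nao + PCl*Cli)/(PK*Ki + PNa*Nai + PCl*Clo))
Numer = 18.561, Denom = 146.786
Vm = -55.27 mV


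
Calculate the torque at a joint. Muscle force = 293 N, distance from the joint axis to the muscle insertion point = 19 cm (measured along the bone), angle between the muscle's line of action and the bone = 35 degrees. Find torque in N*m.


Torque = F * d * sin(theta)   (moment arm = d*sin(theta))
d = 19 cm = 0.19 m
Torque = 293 * 0.19 * sin(35)
Torque = 31.93 N*m


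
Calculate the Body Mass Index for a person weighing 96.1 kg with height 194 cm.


BMI = weight / height^2
height = 194 cm = 1.94 m
BMI = 96.1 / 1.94^2
BMI = 25.53 kg/m^2


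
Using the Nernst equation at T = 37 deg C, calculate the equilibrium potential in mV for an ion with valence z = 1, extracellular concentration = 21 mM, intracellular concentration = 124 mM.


E = (RT/(zF)) * ln(C_out/C_in)
T = 37 + 273.15 = 310.15 K
E = (8.314 * 310.15 / (1 * 96485)) * ln(21/124)
E = -47.46 mV


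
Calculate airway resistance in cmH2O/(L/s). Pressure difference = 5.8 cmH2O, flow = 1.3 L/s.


R = dP / flow
R = 5.8 / 1.3
R = 4.462 cmH2O/(L/s)


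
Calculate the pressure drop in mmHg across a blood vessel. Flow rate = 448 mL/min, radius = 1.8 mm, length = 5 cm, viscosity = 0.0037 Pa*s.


dP = 8*mu*L*Q / (pi*r^4)
Q = 448 mL/min = 7.46667e-06 m^3/s
dP = 335.08 Pa = 335.08 / 133.322 mmHg = 2.513 mmHg


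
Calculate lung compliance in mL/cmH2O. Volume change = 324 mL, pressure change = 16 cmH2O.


C = dV / dP
C = 324 / 16
C = 20.25 mL/cmH2O


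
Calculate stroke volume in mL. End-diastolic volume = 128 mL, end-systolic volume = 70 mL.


SV = EDV - ESV
SV = 128 - 70
SV = 58 mL


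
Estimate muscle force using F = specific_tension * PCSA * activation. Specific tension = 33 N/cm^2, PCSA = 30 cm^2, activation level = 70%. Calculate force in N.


F = sigma * PCSA * activation
F = 33 * 30 * 0.7
F = 693 N


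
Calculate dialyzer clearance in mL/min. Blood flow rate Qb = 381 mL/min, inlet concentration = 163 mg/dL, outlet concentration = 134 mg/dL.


K = Qb * (Cb_in - Cb_out) / Cb_in
K = 381 * (163 - 134) / 163
K = 67.79 mL/min


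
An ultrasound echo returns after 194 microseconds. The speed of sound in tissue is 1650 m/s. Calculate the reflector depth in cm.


depth = c * t / 2
t = 194 us = 1.9400e-04 s
depth = 1650 * 1.9400e-04 / 2
depth = 0.16005 m = 16.005 cm


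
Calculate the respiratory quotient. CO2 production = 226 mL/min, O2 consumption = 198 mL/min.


RQ = VCO2 / VO2
RQ = 226 / 198
RQ = 1.141


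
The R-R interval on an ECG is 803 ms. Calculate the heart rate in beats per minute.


HR = 60 / RR_interval(s)
RR = 803 ms = 0.803 s
HR = 60 / 0.803 = 74.72 bpm


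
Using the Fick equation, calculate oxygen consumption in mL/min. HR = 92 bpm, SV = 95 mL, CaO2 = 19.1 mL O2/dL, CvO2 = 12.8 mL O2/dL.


CO = HR*SV = 92*95/1000 = 8.74 L/min
a-v O2 diff = 19.1 - 12.8 = 6.3 mL/dL
VO2 = CO * (CaO2-CvO2) * 10 dL/L
VO2 = 8.74 * 6.3 * 10
VO2 = 550.6 mL/min


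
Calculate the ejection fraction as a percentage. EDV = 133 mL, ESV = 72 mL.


SV = EDV - ESV = 133 - 72 = 61 mL
EF = SV/EDV * 100 = 61/133 * 100
EF = 45.86%


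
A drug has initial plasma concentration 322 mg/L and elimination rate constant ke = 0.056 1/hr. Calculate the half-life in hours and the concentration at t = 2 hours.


t_half = ln(2) / ke = 0.693147 / 0.056 = 12.38 hr
C(t) = C0 * exp(-ke*t) = 322 * exp(-0.056*2)
C(2) = 287.9 mg/L


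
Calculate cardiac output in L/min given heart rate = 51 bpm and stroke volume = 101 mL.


CO = HR * SV
CO = 51 * 101 / 1000
CO = 5.151 L/min


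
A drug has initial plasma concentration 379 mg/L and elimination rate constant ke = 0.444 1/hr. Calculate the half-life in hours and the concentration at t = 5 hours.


t_half = ln(2) / ke = 0.693147 / 0.444 = 1.561 hr
C(t) = C0 * exp(-ke*t) = 379 * exp(-0.444*5)
C(5) = 41.16 mg/L


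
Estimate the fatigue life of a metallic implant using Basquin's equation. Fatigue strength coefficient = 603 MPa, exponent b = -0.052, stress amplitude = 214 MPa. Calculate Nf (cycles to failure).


sigma_a = sigma_f' * (2Nf)^b
2Nf = (sigma_a/sigma_f')^(1/b)
2Nf = (214/603)^(1/-0.052)
2Nf = 4.4873623e+08
Nf = 2.2437e+08


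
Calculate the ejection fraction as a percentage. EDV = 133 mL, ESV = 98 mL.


SV = EDV - ESV = 133 - 98 = 35 mL
EF = SV/EDV * 100 = 35/133 * 100
EF = 26.32%


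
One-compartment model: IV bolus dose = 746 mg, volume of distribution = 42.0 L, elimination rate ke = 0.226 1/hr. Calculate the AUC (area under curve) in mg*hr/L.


C0 = Dose/Vd = 746/42.0 = 17.7619 mg/L
AUC = C0/ke = 17.7619/0.226
AUC = 78.59 mg*hr/L


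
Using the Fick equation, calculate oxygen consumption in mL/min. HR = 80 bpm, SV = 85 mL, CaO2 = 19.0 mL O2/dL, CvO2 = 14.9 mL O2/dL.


CO = HR*SV = 80*85/1000 = 6.8 L/min
a-v O2 diff = 19.0 - 14.9 = 4.1 mL/dL
VO2 = CO * (CaO2-CvO2) * 10 dL/L
VO2 = 6.8 * 4.1 * 10
VO2 = 278.8 mL/min


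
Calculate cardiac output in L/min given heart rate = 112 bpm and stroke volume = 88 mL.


CO = HR * SV
CO = 112 * 88 / 1000
CO = 9.856 L/min


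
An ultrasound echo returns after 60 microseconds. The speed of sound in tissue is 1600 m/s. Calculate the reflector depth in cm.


depth = c * t / 2
t = 60 us = 6.0000e-05 s
depth = 1600 * 6.0000e-05 / 2
depth = 0.048 m = 4.8 cm


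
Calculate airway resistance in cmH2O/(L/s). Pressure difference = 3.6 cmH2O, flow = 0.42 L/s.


R = dP / flow
R = 3.6 / 0.42
R = 8.571 cmH2O/(L/s)


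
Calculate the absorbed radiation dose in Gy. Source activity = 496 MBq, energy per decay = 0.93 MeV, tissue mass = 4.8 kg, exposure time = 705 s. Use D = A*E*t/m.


A = 496 MBq = 4.9600e+08 Bq
E = 0.93 MeV = 1.48986e-13 J
D = A*E*t/m = 4.9600e+08*1.48986e-13*705/4.8
D = 0.01085 Gy


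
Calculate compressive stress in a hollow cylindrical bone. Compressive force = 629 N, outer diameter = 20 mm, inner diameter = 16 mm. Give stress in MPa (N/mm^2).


A = pi*(r_o^2 - r_i^2)
r_o = 10 mm, r_i = 8 mm
A = 113.097 mm^2
sigma = F/A = 629 / 113.097
sigma = 5.562 MPa


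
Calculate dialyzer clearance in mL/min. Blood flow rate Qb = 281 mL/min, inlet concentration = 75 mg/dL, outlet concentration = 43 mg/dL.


K = Qb * (Cb_in - Cb_out) / Cb_in
K = 281 * (75 - 43) / 75
K = 119.9 mL/min


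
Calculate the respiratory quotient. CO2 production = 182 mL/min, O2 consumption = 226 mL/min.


RQ = VCO2 / VO2
RQ = 182 / 226
RQ = 0.8053


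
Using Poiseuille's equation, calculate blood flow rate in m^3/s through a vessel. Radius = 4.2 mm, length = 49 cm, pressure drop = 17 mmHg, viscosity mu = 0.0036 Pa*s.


Q = pi*r^4*dP / (8*mu*L)
r = 0.0042 m, L = 0.49 m
dP = 17 mmHg = 2266.474 Pa
Q = 1.5700e-04 m^3/s


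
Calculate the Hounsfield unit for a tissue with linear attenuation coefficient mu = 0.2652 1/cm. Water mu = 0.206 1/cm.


HU = ((mu_tissue - mu_water) / mu_water) * 1000
HU = ((0.2652 - 0.206) / 0.206) * 1000
HU = 287.4


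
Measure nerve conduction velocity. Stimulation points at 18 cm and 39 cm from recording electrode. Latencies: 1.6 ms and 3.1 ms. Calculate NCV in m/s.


Distance = (39 - 18) / 100 = 0.21 m
dt = (3.1 - 1.6) / 1000 = 0.0015 s
NCV = dist / dt = 140 m/s


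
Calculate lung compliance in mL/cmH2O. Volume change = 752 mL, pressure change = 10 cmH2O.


C = dV / dP
C = 752 / 10
C = 75.2 mL/cmH2O


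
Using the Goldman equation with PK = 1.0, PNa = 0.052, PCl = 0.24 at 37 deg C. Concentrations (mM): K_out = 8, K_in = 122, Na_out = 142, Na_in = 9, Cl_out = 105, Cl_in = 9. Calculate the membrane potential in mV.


Vm = (RT/F)*ln((PK*Ko + PNa*Nao + PCl*Cli)/(PK*Ki + PNa*Nai + PCl*Clo))
Numer = 17.544, Denom = 147.668
Vm = -56.93 mV


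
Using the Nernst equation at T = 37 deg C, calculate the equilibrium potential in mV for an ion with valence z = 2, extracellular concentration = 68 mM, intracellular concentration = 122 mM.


E = (RT/(zF)) * ln(C_out/C_in)
T = 37 + 273.15 = 310.15 K
E = (8.314 * 310.15 / (2 * 96485)) * ln(68/122)
E = -7.811 mV


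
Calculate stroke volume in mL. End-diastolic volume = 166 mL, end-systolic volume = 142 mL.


SV = EDV - ESV
SV = 166 - 142
SV = 24 mL


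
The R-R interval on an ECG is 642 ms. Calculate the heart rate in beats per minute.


HR = 60 / RR_interval(s)
RR = 642 ms = 0.642 s
HR = 60 / 0.642 = 93.46 bpm


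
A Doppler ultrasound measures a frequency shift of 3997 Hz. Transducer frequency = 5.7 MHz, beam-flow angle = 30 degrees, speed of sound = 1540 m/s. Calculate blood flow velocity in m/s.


v = fd * c / (2 * f0 * cos(theta))
v = 3997 * 1540 / (2 * 5.7000e+06 * cos(30))
v = 0.6235 m/s


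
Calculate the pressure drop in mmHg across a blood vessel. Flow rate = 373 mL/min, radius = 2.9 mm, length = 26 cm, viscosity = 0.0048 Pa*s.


dP = 8*mu*L*Q / (pi*r^4)
Q = 373 mL/min = 6.21667e-06 m^3/s
dP = 279.332 Pa = 279.332 / 133.322 mmHg = 2.095 mmHg


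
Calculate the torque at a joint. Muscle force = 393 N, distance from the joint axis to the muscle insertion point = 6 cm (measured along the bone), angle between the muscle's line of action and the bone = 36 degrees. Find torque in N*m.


Torque = F * d * sin(theta)   (moment arm = d*sin(theta))
d = 6 cm = 0.06 m
Torque = 393 * 0.06 * sin(36)
Torque = 13.86 N*m


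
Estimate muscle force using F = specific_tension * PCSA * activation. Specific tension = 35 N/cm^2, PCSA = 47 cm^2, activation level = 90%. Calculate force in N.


F = sigma * PCSA * activation
F = 35 * 47 * 0.9
F = 1480 N


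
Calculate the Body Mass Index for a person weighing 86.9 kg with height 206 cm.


BMI = weight / height^2
height = 206 cm = 2.06 m
BMI = 86.9 / 2.06^2
BMI = 20.48 kg/m^2


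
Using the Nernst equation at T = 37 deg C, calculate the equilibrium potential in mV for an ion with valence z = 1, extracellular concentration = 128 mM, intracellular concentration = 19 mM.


E = (RT/(zF)) * ln(C_out/C_in)
T = 37 + 273.15 = 310.15 K
E = (8.314 * 310.15 / (1 * 96485)) * ln(128/19)
E = 50.98 mV


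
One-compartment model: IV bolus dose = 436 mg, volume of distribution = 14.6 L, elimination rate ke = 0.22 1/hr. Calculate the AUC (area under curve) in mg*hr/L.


C0 = Dose/Vd = 436/14.6 = 29.863 mg/L
AUC = C0/ke = 29.863/0.22
AUC = 135.7 mg*hr/L


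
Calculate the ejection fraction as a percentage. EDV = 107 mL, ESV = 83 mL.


SV = EDV - ESV = 107 - 83 = 24 mL
EF = SV/EDV * 100 = 24/107 * 100
EF = 22.43%


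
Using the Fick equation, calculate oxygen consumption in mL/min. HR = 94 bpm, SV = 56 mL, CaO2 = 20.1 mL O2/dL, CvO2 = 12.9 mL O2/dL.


CO = HR*SV = 94*56/1000 = 5.264 L/min
a-v O2 diff = 20.1 - 12.9 = 7.2 mL/dL
VO2 = CO * (CaO2-CvO2) * 10 dL/L
VO2 = 5.264 * 7.2 * 10
VO2 = 379 mL/min


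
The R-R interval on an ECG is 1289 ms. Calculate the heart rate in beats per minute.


HR = 60 / RR_interval(s)
RR = 1289 ms = 1.289 s
HR = 60 / 1.289 = 46.55 bpm


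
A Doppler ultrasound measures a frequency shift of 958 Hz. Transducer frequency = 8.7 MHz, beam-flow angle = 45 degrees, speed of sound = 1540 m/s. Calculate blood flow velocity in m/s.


v = fd * c / (2 * f0 * cos(theta))
v = 958 * 1540 / (2 * 8.7000e+06 * cos(45))
v = 0.1199 m/s


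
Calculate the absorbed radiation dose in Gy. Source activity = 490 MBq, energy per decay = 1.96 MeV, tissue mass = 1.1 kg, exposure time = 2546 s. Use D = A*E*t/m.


A = 490 MBq = 4.9000e+08 Bq
E = 1.96 MeV = 3.13992e-13 J
D = A*E*t/m = 4.9000e+08*3.13992e-13*2546/1.1
D = 0.3561 Gy


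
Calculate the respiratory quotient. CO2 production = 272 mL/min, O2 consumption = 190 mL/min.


RQ = VCO2 / VO2
RQ = 272 / 190
RQ = 1.432


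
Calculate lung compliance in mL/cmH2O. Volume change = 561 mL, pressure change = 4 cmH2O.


C = dV / dP
C = 561 / 4
C = 140.2 mL/cmH2O


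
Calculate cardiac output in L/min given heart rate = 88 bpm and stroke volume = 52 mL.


CO = HR * SV
CO = 88 * 52 / 1000
CO = 4.576 L/min


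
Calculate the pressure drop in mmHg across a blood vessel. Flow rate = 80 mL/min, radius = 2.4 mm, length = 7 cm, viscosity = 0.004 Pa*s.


dP = 8*mu*L*Q / (pi*r^4)
Q = 80 mL/min = 1.33333e-06 m^3/s
dP = 28.6544 Pa = 28.6544 / 133.322 mmHg = 0.2149 mmHg


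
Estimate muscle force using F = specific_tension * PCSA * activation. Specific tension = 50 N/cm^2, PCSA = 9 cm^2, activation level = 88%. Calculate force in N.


F = sigma * PCSA * activation
F = 50 * 9 * 0.88
F = 396 N


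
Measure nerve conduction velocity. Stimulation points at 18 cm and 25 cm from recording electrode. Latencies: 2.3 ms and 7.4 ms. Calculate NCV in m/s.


Distance = (25 - 18) / 100 = 0.07 m
dt = (7.4 - 2.3) / 1000 = 0.0051 s
NCV = dist / dt = 13.73 m/s


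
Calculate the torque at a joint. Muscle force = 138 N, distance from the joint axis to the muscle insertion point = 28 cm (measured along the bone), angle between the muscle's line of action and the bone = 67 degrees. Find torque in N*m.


Torque = F * d * sin(theta)   (moment arm = d*sin(theta))
d = 28 cm = 0.28 m
Torque = 138 * 0.28 * sin(67)
Torque = 35.57 N*m


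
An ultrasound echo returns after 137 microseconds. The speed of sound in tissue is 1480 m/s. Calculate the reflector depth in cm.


depth = c * t / 2
t = 137 us = 1.3700e-04 s
depth = 1480 * 1.3700e-04 / 2
depth = 0.10138 m = 10.138 cm


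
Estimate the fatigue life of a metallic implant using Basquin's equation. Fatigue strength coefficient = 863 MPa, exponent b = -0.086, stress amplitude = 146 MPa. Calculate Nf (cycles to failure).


sigma_a = sigma_f' * (2Nf)^b
2Nf = (sigma_a/sigma_f')^(1/b)
2Nf = (146/863)^(1/-0.086)
2Nf = 9.3921873e+08
Nf = 4.6961e+08


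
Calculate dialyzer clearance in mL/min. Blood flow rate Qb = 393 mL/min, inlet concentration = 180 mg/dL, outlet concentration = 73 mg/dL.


K = Qb * (Cb_in - Cb_out) / Cb_in
K = 393 * (180 - 73) / 180
K = 233.6 mL/min


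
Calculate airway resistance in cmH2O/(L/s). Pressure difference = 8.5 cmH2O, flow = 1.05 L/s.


R = dP / flow
R = 8.5 / 1.05
R = 8.095 cmH2O/(L/s)


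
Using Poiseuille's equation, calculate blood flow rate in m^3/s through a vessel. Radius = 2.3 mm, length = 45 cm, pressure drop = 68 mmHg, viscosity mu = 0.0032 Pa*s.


Q = pi*r^4*dP / (8*mu*L)
r = 0.0023 m, L = 0.45 m
dP = 68 mmHg = 9065.896 Pa
Q = 6.9186e-05 m^3/s


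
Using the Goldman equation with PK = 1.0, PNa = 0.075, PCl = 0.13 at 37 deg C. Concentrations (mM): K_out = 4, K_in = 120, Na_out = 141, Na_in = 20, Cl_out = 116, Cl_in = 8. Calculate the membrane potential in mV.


Vm = (RT/F)*ln((PK*Ko + PNa*Nao + PCl*Cli)/(PK*Ki + PNa*Nai + PCl*Clo))
Numer = 15.615, Denom = 136.58
Vm = -57.96 mV


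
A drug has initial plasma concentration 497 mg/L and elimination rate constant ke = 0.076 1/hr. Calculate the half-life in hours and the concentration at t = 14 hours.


t_half = ln(2) / ke = 0.693147 / 0.076 = 9.12 hr
C(t) = C0 * exp(-ke*t) = 497 * exp(-0.076*14)
C(14) = 171.5 mg/L


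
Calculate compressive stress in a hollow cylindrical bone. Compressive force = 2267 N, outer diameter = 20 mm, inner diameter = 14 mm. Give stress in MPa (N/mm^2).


A = pi*(r_o^2 - r_i^2)
r_o = 10 mm, r_i = 7 mm
A = 160.221 mm^2
sigma = F/A = 2267 / 160.221
sigma = 14.15 MPa


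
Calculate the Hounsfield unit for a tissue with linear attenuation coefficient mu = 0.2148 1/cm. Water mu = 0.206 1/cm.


HU = ((mu_tissue - mu_water) / mu_water) * 1000
HU = ((0.2148 - 0.206) / 0.206) * 1000
HU = 42.72


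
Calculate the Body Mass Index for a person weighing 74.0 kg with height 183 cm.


BMI = weight / height^2
height = 183 cm = 1.83 m
BMI = 74.0 / 1.83^2
BMI = 22.1 kg/m^2


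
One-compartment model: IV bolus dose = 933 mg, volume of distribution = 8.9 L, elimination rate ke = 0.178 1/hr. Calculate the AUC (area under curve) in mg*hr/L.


C0 = Dose/Vd = 933/8.9 = 104.831 mg/L
AUC = C0/ke = 104.831/0.178
AUC = 588.9 mg*hr/L


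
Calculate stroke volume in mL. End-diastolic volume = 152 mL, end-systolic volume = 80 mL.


SV = EDV - ESV
SV = 152 - 80
SV = 72 mL


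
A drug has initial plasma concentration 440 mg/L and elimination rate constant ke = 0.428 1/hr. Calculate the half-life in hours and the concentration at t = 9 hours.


t_half = ln(2) / ke = 0.693147 / 0.428 = 1.62 hr
C(t) = C0 * exp(-ke*t) = 440 * exp(-0.428*9)
C(9) = 9.344 mg/L


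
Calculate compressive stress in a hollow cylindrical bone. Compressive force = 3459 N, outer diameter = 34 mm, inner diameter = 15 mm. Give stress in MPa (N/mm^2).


A = pi*(r_o^2 - r_i^2)
r_o = 17 mm, r_i = 7.5 mm
A = 731.206 mm^2
sigma = F/A = 3459 / 731.206
sigma = 4.731 MPa


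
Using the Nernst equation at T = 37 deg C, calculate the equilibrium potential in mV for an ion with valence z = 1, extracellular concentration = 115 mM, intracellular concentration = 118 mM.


E = (RT/(zF)) * ln(C_out/C_in)
T = 37 + 273.15 = 310.15 K
E = (8.314 * 310.15 / (1 * 96485)) * ln(115/118)
E = -0.6882 mV


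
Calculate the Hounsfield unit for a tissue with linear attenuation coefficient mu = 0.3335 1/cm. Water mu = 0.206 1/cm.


HU = ((mu_tissue - mu_water) / mu_water) * 1000
HU = ((0.3335 - 0.206) / 0.206) * 1000
HU = 618.9


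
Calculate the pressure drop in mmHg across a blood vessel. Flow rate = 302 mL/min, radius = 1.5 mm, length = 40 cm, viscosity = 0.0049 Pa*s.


dP = 8*mu*L*Q / (pi*r^4)
Q = 302 mL/min = 5.03333e-06 m^3/s
dP = 4962.34 Pa = 4962.34 / 133.322 mmHg = 37.22 mmHg


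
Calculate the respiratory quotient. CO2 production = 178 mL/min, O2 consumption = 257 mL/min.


RQ = VCO2 / VO2
RQ = 178 / 257
RQ = 0.6926


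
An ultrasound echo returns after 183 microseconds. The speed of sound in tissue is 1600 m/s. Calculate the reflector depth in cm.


depth = c * t / 2
t = 183 us = 1.8300e-04 s
depth = 1600 * 1.8300e-04 / 2
depth = 0.1464 m = 14.64 cm


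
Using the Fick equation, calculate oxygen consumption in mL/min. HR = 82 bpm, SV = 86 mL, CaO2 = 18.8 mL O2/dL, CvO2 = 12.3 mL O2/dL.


CO = HR*SV = 82*86/1000 = 7.052 L/min
a-v O2 diff = 18.8 - 12.3 = 6.5 mL/dL
VO2 = CO * (CaO2-CvO2) * 10 dL/L
VO2 = 7.052 * 6.5 * 10
VO2 = 458.4 mL/min


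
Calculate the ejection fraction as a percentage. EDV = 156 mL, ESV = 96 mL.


SV = EDV - ESV = 156 - 96 = 60 mL
EF = SV/EDV * 100 = 60/156 * 100
EF = 38.46%


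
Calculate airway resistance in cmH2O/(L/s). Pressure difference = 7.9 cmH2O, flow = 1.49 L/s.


R = dP / flow
R = 7.9 / 1.49
R = 5.302 cmH2O/(L/s)


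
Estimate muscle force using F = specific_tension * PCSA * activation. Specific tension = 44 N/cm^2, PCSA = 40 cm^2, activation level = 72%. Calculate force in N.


F = sigma * PCSA * activation
F = 44 * 40 * 0.72
F = 1267 N


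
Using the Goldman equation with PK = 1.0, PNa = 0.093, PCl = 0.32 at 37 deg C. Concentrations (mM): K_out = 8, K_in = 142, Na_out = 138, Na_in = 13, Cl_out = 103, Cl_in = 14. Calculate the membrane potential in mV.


Vm = (RT/F)*ln((PK*Ko + PNa*Nao + PCl*Cli)/(PK*Ki + PNa*Nai + PCl*Clo))
Numer = 25.314, Denom = 176.169
Vm = -51.85 mV


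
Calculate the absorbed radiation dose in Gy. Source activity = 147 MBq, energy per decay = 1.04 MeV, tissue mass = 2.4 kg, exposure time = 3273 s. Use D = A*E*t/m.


A = 147 MBq = 1.4700e+08 Bq
E = 1.04 MeV = 1.66608e-13 J
D = A*E*t/m = 1.4700e+08*1.66608e-13*3273/2.4
D = 0.0334 Gy


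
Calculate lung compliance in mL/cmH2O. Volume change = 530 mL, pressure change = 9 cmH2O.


C = dV / dP
C = 530 / 9
C = 58.89 mL/cmH2O


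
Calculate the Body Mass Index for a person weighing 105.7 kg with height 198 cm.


BMI = weight / height^2
height = 198 cm = 1.98 m
BMI = 105.7 / 1.98^2
BMI = 26.96 kg/m^2


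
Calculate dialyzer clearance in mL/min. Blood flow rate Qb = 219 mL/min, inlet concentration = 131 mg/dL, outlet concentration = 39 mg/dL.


K = Qb * (Cb_in - Cb_out) / Cb_in
K = 219 * (131 - 39) / 131
K = 153.8 mL/min


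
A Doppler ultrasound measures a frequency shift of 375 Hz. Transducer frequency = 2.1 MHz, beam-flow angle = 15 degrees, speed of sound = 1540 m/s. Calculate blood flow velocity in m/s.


v = fd * c / (2 * f0 * cos(theta))
v = 375 * 1540 / (2 * 2.1000e+06 * cos(15))
v = 0.1424 m/s


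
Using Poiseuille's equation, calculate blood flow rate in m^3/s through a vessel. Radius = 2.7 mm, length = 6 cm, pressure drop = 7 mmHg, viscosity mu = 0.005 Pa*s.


Q = pi*r^4*dP / (8*mu*L)
r = 0.0027 m, L = 0.06 m
dP = 7 mmHg = 933.254 Pa
Q = 6.4922e-05 m^3/s


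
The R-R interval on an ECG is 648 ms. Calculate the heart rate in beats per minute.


HR = 60 / RR_interval(s)
RR = 648 ms = 0.648 s
HR = 60 / 0.648 = 92.59 bpm


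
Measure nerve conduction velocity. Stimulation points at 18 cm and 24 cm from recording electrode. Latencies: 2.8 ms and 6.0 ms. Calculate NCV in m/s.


Distance = (24 - 18) / 100 = 0.06 m
dt = (6.0 - 2.8) / 1000 = 0.0032 s
NCV = dist / dt = 18.75 m/s


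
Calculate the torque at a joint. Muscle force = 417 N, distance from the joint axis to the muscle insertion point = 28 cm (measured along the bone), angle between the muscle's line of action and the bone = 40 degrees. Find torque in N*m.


Torque = F * d * sin(theta)   (moment arm = d*sin(theta))
d = 28 cm = 0.28 m
Torque = 417 * 0.28 * sin(40)
Torque = 75.05 N*m


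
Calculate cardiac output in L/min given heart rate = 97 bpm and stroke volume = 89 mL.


CO = HR * SV
CO = 97 * 89 / 1000
CO = 8.633 L/min


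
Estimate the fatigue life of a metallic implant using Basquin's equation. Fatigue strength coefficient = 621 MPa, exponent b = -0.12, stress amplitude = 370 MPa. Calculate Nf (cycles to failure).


sigma_a = sigma_f' * (2Nf)^b
2Nf = (sigma_a/sigma_f')^(1/b)
2Nf = (370/621)^(1/-0.12)
2Nf = 74.83113
Nf = 37.42


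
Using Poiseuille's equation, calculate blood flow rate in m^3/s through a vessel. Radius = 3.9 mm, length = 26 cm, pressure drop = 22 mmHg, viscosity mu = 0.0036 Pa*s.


Q = pi*r^4*dP / (8*mu*L)
r = 0.0039 m, L = 0.26 m
dP = 22 mmHg = 2933.084 Pa
Q = 2.8469e-04 m^3/s


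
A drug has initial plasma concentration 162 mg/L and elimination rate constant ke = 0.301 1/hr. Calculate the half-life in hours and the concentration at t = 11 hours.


t_half = ln(2) / ke = 0.693147 / 0.301 = 2.303 hr
C(t) = C0 * exp(-ke*t) = 162 * exp(-0.301*11)
C(11) = 5.91 mg/L


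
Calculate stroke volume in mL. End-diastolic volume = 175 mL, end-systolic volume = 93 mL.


SV = EDV - ESV
SV = 175 - 93
SV = 82 mL


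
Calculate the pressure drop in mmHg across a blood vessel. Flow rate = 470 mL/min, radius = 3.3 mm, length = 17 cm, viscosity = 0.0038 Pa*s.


dP = 8*mu*L*Q / (pi*r^4)
Q = 470 mL/min = 7.83333e-06 m^3/s
dP = 108.658 Pa = 108.658 / 133.322 mmHg = 0.815 mmHg


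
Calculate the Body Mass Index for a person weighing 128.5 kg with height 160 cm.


BMI = weight / height^2
height = 160 cm = 1.6 m
BMI = 128.5 / 1.6^2
BMI = 50.2 kg/m^2


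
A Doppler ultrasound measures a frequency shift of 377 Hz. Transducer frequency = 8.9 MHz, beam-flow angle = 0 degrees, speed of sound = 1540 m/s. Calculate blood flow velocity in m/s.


v = fd * c / (2 * f0 * cos(theta))
v = 377 * 1540 / (2 * 8.9000e+06 * cos(0))
v = 0.03262 m/s


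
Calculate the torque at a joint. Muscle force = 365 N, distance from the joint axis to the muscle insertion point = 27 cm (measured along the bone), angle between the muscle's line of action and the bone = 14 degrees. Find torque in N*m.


Torque = F * d * sin(theta)   (moment arm = d*sin(theta))
d = 27 cm = 0.27 m
Torque = 365 * 0.27 * sin(14)
Torque = 23.84 N*m


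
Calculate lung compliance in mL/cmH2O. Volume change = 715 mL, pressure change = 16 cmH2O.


C = dV / dP
C = 715 / 16
C = 44.69 mL/cmH2O


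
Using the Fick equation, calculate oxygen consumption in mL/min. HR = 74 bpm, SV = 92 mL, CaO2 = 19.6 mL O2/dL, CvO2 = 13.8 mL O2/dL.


CO = HR*SV = 74*92/1000 = 6.808 L/min
a-v O2 diff = 19.6 - 13.8 = 5.8 mL/dL
VO2 = CO * (CaO2-CvO2) * 10 dL/L
VO2 = 6.808 * 5.8 * 10
VO2 = 394.9 mL/min


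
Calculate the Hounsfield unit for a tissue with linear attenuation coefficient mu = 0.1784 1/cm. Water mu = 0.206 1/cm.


HU = ((mu_tissue - mu_water) / mu_water) * 1000
HU = ((0.1784 - 0.206) / 0.206) * 1000
HU = -134


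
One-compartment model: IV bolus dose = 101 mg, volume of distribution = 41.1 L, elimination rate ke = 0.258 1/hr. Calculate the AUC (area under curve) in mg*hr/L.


C0 = Dose/Vd = 101/41.1 = 2.45742 mg/L
AUC = C0/ke = 2.45742/0.258
AUC = 9.525 mg*hr/L


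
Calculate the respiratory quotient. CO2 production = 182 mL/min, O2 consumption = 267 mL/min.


RQ = VCO2 / VO2
RQ = 182 / 267
RQ = 0.6816


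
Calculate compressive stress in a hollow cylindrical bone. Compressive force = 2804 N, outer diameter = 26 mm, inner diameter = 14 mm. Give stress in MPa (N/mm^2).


A = pi*(r_o^2 - r_i^2)
r_o = 13 mm, r_i = 7 mm
A = 376.991 mm^2
sigma = F/A = 2804 / 376.991
sigma = 7.438 MPa


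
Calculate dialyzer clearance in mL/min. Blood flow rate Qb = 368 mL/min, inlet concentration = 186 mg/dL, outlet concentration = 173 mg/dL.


K = Qb * (Cb_in - Cb_out) / Cb_in
K = 368 * (186 - 173) / 186
K = 25.72 mL/min


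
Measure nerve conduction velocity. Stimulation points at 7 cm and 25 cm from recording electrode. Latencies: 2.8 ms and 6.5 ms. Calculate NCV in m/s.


Distance = (25 - 7) / 100 = 0.18 m
dt = (6.5 - 2.8) / 1000 = 0.0037 s
NCV = dist / dt = 48.65 m/s


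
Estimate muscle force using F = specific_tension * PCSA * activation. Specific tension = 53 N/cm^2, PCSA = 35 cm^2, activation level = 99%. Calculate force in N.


F = sigma * PCSA * activation
F = 53 * 35 * 0.99
F = 1836 N


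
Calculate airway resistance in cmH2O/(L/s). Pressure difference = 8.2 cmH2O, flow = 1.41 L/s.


R = dP / flow
R = 8.2 / 1.41
R = 5.816 cmH2O/(L/s)


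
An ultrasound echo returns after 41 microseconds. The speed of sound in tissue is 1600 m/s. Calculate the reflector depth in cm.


depth = c * t / 2
t = 41 us = 4.1000e-05 s
depth = 1600 * 4.1000e-05 / 2
depth = 0.0328 m = 3.28 cm
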